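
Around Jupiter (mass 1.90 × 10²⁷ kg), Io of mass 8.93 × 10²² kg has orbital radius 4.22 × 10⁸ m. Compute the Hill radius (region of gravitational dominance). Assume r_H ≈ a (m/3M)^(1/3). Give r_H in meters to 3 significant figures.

1.06 × 10⁷ m

r_H ≈ a (m/3M)^(1/3)
    = (4.22 × 10⁸) × (8.93 × 10²² / (3 × 1.90 × 10²⁷))^(1/3)
    = 1.06 × 10⁷ m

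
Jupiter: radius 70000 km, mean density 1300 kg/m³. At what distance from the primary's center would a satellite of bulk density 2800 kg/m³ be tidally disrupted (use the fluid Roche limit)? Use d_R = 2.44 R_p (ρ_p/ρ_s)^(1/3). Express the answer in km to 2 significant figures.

1.3 × 10⁵ km

d_R = 2.44 × 70000 km × (1300/2800)^(1/3)
    = 1.3 × 10⁵ km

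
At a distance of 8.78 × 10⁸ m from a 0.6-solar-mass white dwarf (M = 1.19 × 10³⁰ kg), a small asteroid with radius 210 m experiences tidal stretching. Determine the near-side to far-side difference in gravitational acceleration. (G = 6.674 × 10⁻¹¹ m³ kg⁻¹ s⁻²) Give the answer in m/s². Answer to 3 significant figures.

Differencing GM/(d−r)² and GM/(d+r)² to first order in r/d gives 4GMr/d³.
Δg = 4GMr/d³
   = 4 × (6.674 × 10⁻¹¹) × (1.19 × 10³⁰) × (210) / (8.78 × 10⁸)³
   = 9.86 × 10⁻⁵ m/s²

9.86 × 10⁻⁵ m/s²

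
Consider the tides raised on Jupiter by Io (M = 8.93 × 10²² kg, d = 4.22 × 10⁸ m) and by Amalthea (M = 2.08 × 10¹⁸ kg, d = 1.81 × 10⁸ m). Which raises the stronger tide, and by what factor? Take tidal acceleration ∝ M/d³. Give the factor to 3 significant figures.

The tide-raising term goes as M/d³ (the gradient of a 1/d² field).
Io: (8.93 × 10²²) / (4.22 × 10⁸)³ = 1.188 × 10⁻³
Amalthea: (2.08 × 10¹⁸) / (1.81 × 10⁸)³ = 3.508 × 10⁻⁷
Ratio (larger/smaller) = 3390

Io, by a factor of ≈ 3390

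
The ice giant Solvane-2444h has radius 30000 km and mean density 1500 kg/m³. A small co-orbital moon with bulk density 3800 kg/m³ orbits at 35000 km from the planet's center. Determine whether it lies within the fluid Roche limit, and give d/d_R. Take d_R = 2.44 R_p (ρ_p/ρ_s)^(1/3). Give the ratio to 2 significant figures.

inside; d/d_R ≈ 0.65

d_R = 2.44 × (30000 km) × (1500/3800)^(1/3) = 53700 km
d/d_R = (35000) / (53700) = 0.65
Since d/d_R < 1, the body is inside the Roche limit.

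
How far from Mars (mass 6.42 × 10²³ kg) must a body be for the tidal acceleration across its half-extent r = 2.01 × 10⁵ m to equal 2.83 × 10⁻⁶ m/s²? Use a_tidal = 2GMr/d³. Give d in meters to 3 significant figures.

2GMr/d³ = a_tidal  ⇒  d = (2GMr / a_tidal)^(1/3)
d = (2 × 6.674×10⁻¹¹ × (6.42 × 10²³) × (2.01 × 10⁵) / (2.83 × 10⁻⁶))^(1/3)
  = 1.83 × 10⁸ m

1.83 × 10⁸ m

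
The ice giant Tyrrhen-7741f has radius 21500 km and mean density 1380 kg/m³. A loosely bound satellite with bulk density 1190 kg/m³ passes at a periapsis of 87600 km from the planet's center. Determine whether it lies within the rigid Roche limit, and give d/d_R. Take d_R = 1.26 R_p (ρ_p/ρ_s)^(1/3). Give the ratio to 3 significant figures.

d_R = 1.26 × (21500 km) × (1380/1190)^(1/3) = 28460 km
d/d_R = (87600) / (28460) = 3.08
Since d/d_R > 1, the body is outside the Roche limit.

outside; d/d_R ≈ 3.08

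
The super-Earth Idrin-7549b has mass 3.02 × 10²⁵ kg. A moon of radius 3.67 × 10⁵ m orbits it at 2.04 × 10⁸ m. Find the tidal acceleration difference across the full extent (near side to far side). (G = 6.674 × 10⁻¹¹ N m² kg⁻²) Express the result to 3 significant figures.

Δa = 4GMr/d³
   = 4 × (6.674 × 10⁻¹¹) × (3.02 × 10²⁵) × (3.67 × 10⁵) / (2.04 × 10⁸)³
   = 3.49 × 10⁻⁴ m/s²

3.49 × 10⁻⁴ m/s²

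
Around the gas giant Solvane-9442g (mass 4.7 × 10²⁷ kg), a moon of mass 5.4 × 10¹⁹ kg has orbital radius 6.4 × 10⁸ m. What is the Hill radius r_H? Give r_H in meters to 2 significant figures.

1.0 × 10⁶ m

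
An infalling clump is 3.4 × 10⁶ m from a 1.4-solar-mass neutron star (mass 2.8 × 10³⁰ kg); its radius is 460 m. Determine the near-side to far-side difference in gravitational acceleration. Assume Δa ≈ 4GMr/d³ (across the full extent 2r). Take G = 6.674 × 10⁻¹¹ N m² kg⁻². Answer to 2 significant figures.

8.7 × 10³ m/s²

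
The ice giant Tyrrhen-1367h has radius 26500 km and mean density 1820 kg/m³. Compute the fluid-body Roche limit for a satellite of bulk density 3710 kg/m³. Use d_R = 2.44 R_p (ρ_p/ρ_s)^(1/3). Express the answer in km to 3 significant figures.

d_R = 2.44 × 26500 km × (1820/3710)^(1/3)
    = 51000 km

51000 km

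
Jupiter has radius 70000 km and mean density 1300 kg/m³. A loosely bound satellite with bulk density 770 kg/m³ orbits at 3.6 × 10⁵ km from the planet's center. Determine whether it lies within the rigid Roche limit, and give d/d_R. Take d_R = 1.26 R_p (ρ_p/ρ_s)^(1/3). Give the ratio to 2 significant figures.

outside; d/d_R ≈ 3.4

d_R = 1.26 × (70000 km) × (1300/770)^(1/3) = 1.050 × 10⁵ km
d/d_R = (3.6 × 10⁵) / (1.050 × 10⁵) = 3.4
Since d/d_R > 1, the body is outside the Roche limit.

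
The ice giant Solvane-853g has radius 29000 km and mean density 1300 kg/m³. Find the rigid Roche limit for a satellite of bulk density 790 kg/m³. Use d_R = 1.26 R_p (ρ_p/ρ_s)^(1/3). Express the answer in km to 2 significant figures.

d_R = 1.26 × 29000 km × (1300/790)^(1/3)
    = 43000 km

43000 km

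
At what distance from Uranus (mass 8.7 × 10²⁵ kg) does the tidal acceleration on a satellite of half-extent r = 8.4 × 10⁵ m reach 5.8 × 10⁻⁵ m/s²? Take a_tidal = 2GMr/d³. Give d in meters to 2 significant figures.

2GMr/d³ = a_tidal  ⇒  d = (2GMr / a_tidal)^(1/3)
d = (2 × 6.674×10⁻¹¹ × (8.7 × 10²⁵) × (8.4 × 10⁵) / (5.8 × 10⁻⁵))^(1/3)
  = 5.5 × 10⁸ m

5.5 × 10⁸ m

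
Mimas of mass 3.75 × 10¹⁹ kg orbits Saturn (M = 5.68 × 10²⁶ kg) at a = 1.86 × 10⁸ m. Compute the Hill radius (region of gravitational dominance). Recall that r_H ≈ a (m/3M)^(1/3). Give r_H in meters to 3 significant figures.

5.21 × 10⁵ m

r_H ≈ a (m/3M)^(1/3)
    = (1.86 × 10⁸) × (3.75 × 10¹⁹ / (3 × 5.68 × 10²⁶))^(1/3)
    = 5.21 × 10⁵ m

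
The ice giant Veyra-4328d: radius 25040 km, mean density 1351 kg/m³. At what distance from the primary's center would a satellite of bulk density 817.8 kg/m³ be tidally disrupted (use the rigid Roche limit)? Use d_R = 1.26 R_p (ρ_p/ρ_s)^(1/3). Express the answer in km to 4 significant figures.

d_R = 1.26 × 25040 km × (1351/817.8)^(1/3)
    = 37300 km

37300 km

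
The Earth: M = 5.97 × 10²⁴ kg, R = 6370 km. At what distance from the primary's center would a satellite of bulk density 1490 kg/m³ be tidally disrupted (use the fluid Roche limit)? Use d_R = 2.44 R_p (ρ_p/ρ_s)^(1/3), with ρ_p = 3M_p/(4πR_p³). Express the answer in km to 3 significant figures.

24000 km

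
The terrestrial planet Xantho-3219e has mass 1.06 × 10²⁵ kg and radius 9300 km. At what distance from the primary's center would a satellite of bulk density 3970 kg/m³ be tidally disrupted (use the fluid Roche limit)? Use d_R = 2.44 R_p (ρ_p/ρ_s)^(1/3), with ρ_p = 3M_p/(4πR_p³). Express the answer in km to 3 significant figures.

21000 km

ρ_p = 3M_p/(4πR_p³) = 3 × (1.06 × 10²⁵) / (4π × (9.30 × 10⁶ m)³) = 3150 kg/m³
d_R = 2.44 × 9300 km × (3150/3970)^(1/3)
    = 21000 km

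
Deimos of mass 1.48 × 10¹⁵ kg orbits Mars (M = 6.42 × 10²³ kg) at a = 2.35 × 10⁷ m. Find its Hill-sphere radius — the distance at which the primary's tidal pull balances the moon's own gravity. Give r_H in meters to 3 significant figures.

r_H ≈ a (m/3M)^(1/3)
    = (2.35 × 10⁷) × (1.48 × 10¹⁵ / (3 × 6.42 × 10²³))^(1/3)
    = 2.15 × 10⁴ m

2.15 × 10⁴ m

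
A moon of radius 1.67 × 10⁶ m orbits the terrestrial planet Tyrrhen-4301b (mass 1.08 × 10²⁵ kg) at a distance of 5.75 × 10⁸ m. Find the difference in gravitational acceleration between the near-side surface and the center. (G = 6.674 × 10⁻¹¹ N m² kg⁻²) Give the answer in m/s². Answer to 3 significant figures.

1.27 × 10⁻⁵ m/s²

The tidal stretch is the gradient of GM/d² times the body's extent r, hence the 1/d³ dependence.
a_tidal = 2GMr/d³
        = 2 × (6.674 × 10⁻¹¹) × (1.08 × 10²⁵) × (1.67 × 10⁶) / (5.75 × 10⁸)³
        = 1.27 × 10⁻⁵ m/s²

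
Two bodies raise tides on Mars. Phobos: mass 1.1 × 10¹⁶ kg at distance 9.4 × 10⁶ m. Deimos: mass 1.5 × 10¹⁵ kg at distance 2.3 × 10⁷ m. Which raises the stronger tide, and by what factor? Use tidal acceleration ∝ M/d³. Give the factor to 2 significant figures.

Phobos, by a factor of ≈ 110

Compare M/d³ for the two perturbers:
Phobos: (1.1 × 10¹⁶) / (9.4 × 10⁶)³ = 1.324 × 10⁻⁵
Deimos: (1.5 × 10¹⁵) / (2.3 × 10⁷)³ = 1.233 × 10⁻⁷
Ratio (larger/smaller) = 110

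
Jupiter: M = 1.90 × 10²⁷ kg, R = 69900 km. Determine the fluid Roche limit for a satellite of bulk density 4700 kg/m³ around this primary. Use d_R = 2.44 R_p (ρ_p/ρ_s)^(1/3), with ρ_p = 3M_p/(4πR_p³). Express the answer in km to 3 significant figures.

ρ_p = 3M_p/(4πR_p³) = 3 × (1.90 × 10²⁷) / (4π × (6.99 × 10⁷ m)³) = 1330 kg/m³
d_R = 2.44 × 69900 km × (1330/4700)^(1/3)
    = 1.12 × 10⁵ km

1.12 × 10⁵ km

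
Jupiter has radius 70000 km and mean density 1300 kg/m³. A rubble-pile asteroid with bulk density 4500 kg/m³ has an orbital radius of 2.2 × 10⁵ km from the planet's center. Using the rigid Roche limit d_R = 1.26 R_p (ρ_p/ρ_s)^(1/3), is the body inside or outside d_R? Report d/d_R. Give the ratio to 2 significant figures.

d_R = 1.26 × (70000 km) × (1300/4500)^(1/3) = 58310 km
d/d_R = (2.2 × 10⁵) / (58310) = 3.8
Since d/d_R > 1, the body is outside the Roche limit.

outside; d/d_R ≈ 3.8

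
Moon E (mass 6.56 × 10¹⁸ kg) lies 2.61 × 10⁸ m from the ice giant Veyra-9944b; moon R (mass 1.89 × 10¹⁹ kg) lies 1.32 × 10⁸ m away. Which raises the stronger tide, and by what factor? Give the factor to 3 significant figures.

Moon R, by a factor of ≈ 22.3

Tidal stretch scales as M/d³; compute that for each body.
Moon E: (6.56 × 10¹⁸) / (2.61 × 10⁸)³ = 3.690 × 10⁻⁷
Moon R: (1.89 × 10¹⁹) / (1.32 × 10⁸)³ = 8.218 × 10⁻⁶
Ratio (larger/smaller) = 22.3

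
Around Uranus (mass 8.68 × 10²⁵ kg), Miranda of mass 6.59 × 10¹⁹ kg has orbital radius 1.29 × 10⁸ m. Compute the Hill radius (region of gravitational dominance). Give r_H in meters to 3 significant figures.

8.16 × 10⁵ m

r_H ≈ a (m/3M)^(1/3)
    = (1.29 × 10⁸) × (6.59 × 10¹⁹ / (3 × 8.68 × 10²⁵))^(1/3)
    = 8.16 × 10⁵ m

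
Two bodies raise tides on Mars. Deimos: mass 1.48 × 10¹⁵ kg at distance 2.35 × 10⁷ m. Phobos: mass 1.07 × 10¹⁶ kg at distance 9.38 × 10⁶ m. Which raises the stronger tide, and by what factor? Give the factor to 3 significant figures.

Phobos, by a factor of ≈ 114

Tidal acceleration ∝ M/d³, so compare M/d³ for each.
Deimos: (1.48 × 10¹⁵) / (2.35 × 10⁷)³ = 1.140 × 10⁻⁷
Phobos: (1.07 × 10¹⁶) / (9.38 × 10⁶)³ = 1.297 × 10⁻⁵
Ratio (larger/smaller) = 114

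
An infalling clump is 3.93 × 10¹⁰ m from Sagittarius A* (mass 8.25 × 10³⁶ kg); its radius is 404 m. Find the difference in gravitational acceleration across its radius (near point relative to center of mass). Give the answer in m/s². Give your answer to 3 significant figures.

7.33 × 10⁻³ m/s²

a_tidal = 2GMr/d³
        = 2 × (6.674 × 10⁻¹¹) × (8.25 × 10³⁶) × (404) / (3.93 × 10¹⁰)³
        = 7.33 × 10⁻³ m/s²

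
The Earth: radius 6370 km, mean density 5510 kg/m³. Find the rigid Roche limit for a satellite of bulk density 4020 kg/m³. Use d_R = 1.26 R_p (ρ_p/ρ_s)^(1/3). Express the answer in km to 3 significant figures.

8920 km

d_R = 1.26 × 6370 km × (5510/4020)^(1/3)
    = 8920 km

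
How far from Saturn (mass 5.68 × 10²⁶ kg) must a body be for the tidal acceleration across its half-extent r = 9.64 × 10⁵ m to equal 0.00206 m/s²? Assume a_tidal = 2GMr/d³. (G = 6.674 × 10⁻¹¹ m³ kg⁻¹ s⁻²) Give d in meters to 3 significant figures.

3.29 × 10⁸ m

2GMr/d³ = a_tidal  ⇒  d = (2GMr / a_tidal)^(1/3)
d = (2 × 6.674×10⁻¹¹ × (5.68 × 10²⁶) × (9.64 × 10⁵) / (0.00206))^(1/3)
  = 3.29 × 10⁸ m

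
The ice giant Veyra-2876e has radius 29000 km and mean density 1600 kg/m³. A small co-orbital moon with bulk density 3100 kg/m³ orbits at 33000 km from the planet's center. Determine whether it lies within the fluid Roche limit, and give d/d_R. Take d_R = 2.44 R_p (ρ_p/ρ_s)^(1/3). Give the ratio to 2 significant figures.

inside; d/d_R ≈ 0.58

d_R = 2.44 × (29000 km) × (1600/3100)^(1/3) = 56760 km
d/d_R = (33000) / (56760) = 0.58
Since d/d_R < 1, the body is inside the Roche limit.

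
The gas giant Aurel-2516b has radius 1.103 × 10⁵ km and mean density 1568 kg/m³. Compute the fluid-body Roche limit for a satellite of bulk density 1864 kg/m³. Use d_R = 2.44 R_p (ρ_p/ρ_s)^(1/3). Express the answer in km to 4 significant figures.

d_R = 2.44 × 1.103 × 10⁵ km × (1568/1864)^(1/3)
    = 2.541 × 10⁵ km

2.541 × 10⁵ km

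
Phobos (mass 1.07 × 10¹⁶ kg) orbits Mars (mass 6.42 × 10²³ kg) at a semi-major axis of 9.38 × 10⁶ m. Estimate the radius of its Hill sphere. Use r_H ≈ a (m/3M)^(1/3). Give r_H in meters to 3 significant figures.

r_H ≈ a (m/3M)^(1/3)
    = (9.38 × 10⁶) × (1.07 × 10¹⁶ / (3 × 6.42 × 10²³))^(1/3)
    = 1.66 × 10⁴ m

1.66 × 10⁴ m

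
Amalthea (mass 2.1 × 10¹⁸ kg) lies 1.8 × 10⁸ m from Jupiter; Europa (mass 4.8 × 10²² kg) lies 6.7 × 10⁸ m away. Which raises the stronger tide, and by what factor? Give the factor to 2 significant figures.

The tide-raising term goes as M/d³ (the gradient of a 1/d² field).
Amalthea: (2.1 × 10¹⁸) / (1.8 × 10⁸)³ = 3.601 × 10⁻⁷
Europa: (4.8 × 10²²) / (6.7 × 10⁸)³ = 1.596 × 10⁻⁴
Ratio (larger/smaller) = 440

Europa, by a factor of ≈ 440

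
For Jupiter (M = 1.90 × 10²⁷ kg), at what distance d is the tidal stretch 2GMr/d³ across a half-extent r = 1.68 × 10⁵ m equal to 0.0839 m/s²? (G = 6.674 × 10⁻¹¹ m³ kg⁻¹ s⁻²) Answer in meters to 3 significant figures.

2GMr/d³ = a_tidal  ⇒  d = (2GMr / a_tidal)^(1/3)
d = (2 × 6.674×10⁻¹¹ × (1.90 × 10²⁷) × (1.68 × 10⁵) / (0.0839))^(1/3)
  = 7.98 × 10⁷ m

7.98 × 10⁷ m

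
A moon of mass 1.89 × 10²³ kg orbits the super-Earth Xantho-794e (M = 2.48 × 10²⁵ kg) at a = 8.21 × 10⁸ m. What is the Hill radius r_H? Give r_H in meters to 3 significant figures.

1.12 × 10⁸ m

r_H ≈ a (m/3M)^(1/3)
    = (8.21 × 10⁸) × (1.89 × 10²³ / (3 × 2.48 × 10²⁵))^(1/3)
    = 1.12 × 10⁸ m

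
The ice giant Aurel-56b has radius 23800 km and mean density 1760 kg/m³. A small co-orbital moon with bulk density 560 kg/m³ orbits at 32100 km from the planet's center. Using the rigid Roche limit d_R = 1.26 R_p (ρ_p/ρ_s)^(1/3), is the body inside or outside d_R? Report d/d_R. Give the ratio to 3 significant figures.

inside; d/d_R ≈ 0.731

d_R = 1.26 × (23800 km) × (1760/560)^(1/3) = 43930 km
d/d_R = (32100) / (43930) = 0.731
Since d/d_R < 1, the body is inside the Roche limit.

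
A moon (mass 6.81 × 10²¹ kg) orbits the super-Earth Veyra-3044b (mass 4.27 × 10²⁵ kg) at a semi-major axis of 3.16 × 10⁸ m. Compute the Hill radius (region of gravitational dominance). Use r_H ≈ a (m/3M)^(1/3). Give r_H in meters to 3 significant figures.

1.19 × 10⁷ m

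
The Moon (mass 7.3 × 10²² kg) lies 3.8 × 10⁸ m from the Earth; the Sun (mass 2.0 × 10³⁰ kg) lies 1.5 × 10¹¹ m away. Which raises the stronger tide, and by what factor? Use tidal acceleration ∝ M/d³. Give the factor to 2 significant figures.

The Moon, by a factor of ≈ 2.2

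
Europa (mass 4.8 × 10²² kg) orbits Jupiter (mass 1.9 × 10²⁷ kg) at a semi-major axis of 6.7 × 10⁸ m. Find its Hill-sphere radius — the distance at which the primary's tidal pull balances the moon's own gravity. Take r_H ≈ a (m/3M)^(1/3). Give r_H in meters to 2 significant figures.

r_H ≈ a (m/3M)^(1/3)
    = (6.7 × 10⁸) × (4.8 × 10²² / (3 × 1.9 × 10²⁷))^(1/3)
    = 1.4 × 10⁷ m

1.4 × 10⁷ m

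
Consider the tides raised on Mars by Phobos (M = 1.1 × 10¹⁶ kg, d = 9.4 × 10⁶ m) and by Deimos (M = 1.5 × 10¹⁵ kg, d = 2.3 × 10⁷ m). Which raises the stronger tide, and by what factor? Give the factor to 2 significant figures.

Compare M/d³ for the two perturbers:
Phobos: (1.1 × 10¹⁶) / (9.4 × 10⁶)³ = 1.324 × 10⁻⁵
Deimos: (1.5 × 10¹⁵) / (2.3 × 10⁷)³ = 1.233 × 10⁻⁷
Ratio (larger/smaller) = 110

Phobos, by a factor of ≈ 110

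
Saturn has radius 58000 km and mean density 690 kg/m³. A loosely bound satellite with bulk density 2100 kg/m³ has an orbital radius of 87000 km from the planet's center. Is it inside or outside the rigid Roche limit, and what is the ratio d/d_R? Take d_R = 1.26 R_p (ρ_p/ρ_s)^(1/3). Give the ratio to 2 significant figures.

outside; d/d_R ≈ 1.7

d_R = 1.26 × (58000 km) × (690/2100)^(1/3) = 50430 km
d/d_R = (87000) / (50430) = 1.7
Since d/d_R > 1, the body is outside the Roche limit.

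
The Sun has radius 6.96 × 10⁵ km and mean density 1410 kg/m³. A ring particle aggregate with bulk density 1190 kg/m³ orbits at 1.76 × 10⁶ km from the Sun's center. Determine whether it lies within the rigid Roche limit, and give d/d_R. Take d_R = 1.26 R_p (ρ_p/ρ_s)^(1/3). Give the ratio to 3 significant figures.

outside; d/d_R ≈ 1.90

d_R = 1.26 × (6.96 × 10⁵ km) × (1410/1190)^(1/3) = 9.280 × 10⁵ km
d/d_R = (1.76 × 10⁶) / (9.280 × 10⁵) = 1.90
Since d/d_R > 1, the body is outside the Roche limit.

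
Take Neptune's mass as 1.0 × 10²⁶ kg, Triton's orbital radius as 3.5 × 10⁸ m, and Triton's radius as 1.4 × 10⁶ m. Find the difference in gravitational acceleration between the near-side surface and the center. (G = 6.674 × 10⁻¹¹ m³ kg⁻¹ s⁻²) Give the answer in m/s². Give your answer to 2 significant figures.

4.4 × 10⁻⁴ m/s²

Differencing GM/(d−r)² and GM/d² to first order in r/d gives 2GMr/d³.
Δg = 2GMr/d³
   = 2 × (6.674 × 10⁻¹¹) × (1.0 × 10²⁶) × (1.4 × 10⁶) / (3.5 × 10⁸)³
   = 4.4 × 10⁻⁴ m/s²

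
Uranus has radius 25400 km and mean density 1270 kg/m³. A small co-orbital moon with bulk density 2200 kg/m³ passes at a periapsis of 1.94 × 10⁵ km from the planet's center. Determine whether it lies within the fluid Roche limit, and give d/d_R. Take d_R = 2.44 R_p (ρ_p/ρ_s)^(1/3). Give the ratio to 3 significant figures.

d_R = 2.44 × (25400 km) × (1270/2200)^(1/3) = 51600 km
d/d_R = (1.94 × 10⁵) / (51600) = 3.76
Since d/d_R > 1, the body is outside the Roche limit.

outside; d/d_R ≈ 3.76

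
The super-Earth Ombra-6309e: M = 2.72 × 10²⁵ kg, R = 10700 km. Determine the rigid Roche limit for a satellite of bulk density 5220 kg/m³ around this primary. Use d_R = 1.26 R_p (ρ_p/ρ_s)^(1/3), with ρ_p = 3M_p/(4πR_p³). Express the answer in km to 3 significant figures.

13600 km

ρ_p = 3M_p/(4πR_p³) = 3 × (2.72 × 10²⁵) / (4π × (1.07 × 10⁷ m)³) = 5300 kg/m³
d_R = 1.26 × 10700 km × (5300/5220)^(1/3)
    = 13600 km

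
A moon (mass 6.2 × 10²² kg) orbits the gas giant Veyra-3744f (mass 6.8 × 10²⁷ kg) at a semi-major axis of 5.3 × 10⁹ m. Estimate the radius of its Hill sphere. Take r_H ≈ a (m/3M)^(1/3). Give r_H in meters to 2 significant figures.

7.7 × 10⁷ m

r_H ≈ a (m/3M)^(1/3)
    = (5.3 × 10⁹) × (6.2 × 10²² / (3 × 6.8 × 10²⁷))^(1/3)
    = 7.7 × 10⁷ m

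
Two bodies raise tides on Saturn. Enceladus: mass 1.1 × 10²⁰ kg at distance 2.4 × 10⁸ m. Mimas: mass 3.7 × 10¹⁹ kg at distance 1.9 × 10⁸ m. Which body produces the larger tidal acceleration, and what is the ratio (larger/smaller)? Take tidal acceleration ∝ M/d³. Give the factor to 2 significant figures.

Enceladus, by a factor of ≈ 1.5

Tidal acceleration ∝ M/d³, so compare M/d³ for each.
Enceladus: (1.1 × 10²⁰) / (2.4 × 10⁸)³ = 7.957 × 10⁻⁶
Mimas: (3.7 × 10¹⁹) / (1.9 × 10⁸)³ = 5.394 × 10⁻⁶
Ratio (larger/smaller) = 1.5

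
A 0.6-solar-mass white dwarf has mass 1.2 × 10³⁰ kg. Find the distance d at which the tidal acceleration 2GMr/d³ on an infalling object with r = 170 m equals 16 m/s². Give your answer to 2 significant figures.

1.2 × 10⁷ m

2GMr/d³ = a_tidal  ⇒  d = (2GMr / a_tidal)^(1/3)
d = (2 × 6.674×10⁻¹¹ × (1.2 × 10³⁰) × (170) / (16))^(1/3)
  = 1.2 × 10⁷ m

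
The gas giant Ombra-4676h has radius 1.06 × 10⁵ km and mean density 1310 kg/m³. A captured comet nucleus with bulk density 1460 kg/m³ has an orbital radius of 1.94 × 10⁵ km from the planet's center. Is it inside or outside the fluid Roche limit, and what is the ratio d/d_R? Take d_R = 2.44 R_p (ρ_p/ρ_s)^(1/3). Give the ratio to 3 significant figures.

inside; d/d_R ≈ 0.778

d_R = 2.44 × (1.06 × 10⁵ km) × (1310/1460)^(1/3) = 2.495 × 10⁵ km
d/d_R = (1.94 × 10⁵) / (2.495 × 10⁵) = 0.778
Since d/d_R < 1, the body is inside the Roche limit.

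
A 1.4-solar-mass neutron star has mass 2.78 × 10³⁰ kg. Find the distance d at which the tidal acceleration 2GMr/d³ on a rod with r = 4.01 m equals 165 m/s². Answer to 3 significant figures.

2GMr/d³ = a_tidal  ⇒  d = (2GMr / a_tidal)^(1/3)
d = (2 × 6.674×10⁻¹¹ × (2.78 × 10³⁰) × (4.01) / (165))^(1/3)
  = 2.08 × 10⁶ m

2.08 × 10⁶ m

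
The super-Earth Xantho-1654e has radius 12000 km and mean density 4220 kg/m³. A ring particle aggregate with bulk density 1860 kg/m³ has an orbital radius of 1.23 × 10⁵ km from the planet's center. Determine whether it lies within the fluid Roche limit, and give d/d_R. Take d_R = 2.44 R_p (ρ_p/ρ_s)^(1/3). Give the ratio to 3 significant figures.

d_R = 2.44 × (12000 km) × (4220/1860)^(1/3) = 38470 km
d/d_R = (1.23 × 10⁵) / (38470) = 3.20
Since d/d_R > 1, the body is outside the Roche limit.

outside; d/d_R ≈ 3.20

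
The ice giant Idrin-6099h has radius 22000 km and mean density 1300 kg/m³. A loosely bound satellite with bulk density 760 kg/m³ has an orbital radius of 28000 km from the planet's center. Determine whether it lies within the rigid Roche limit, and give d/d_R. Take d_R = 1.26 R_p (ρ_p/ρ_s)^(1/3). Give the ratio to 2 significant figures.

d_R = 1.26 × (22000 km) × (1300/760)^(1/3) = 33150 km
d/d_R = (28000) / (33150) = 0.84
Since d/d_R < 1, the body is inside the Roche limit.

inside; d/d_R ≈ 0.84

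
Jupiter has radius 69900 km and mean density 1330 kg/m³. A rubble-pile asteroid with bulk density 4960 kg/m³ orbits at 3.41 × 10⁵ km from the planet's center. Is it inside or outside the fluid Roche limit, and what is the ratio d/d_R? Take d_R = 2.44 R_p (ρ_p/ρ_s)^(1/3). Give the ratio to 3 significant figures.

outside; d/d_R ≈ 3.10

d_R = 2.44 × (69900 km) × (1330/4960)^(1/3) = 1.100 × 10⁵ km
d/d_R = (3.41 × 10⁵) / (1.100 × 10⁵) = 3.10
Since d/d_R > 1, the body is outside the Roche limit.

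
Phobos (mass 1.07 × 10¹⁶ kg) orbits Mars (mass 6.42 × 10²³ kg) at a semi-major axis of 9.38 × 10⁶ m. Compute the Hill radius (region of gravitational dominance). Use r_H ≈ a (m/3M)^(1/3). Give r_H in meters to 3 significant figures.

r_H ≈ a (m/3M)^(1/3)
    = (9.38 × 10⁶) × (1.07 × 10¹⁶ / (3 × 6.42 × 10²³))^(1/3)
    = 1.66 × 10⁴ m

1.66 × 10⁴ m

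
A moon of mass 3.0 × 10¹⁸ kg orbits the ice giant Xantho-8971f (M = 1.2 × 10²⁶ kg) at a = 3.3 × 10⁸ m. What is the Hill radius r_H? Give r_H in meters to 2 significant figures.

6.7 × 10⁵ m

r_H ≈ a (m/3M)^(1/3)
    = (3.3 × 10⁸) × (3.0 × 10¹⁸ / (3 × 1.2 × 10²⁶))^(1/3)
    = 6.7 × 10⁵ m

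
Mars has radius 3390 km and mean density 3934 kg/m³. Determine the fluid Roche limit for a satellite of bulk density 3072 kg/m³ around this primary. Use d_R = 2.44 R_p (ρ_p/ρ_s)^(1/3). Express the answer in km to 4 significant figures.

8982 km

d_R = 2.44 × 3390 km × (3934/3072)^(1/3)
    = 8982 km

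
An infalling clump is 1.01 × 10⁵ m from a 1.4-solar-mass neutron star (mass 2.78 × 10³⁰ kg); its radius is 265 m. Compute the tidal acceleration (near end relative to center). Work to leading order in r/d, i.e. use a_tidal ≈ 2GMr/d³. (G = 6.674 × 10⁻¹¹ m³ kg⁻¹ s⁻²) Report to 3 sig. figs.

Δg = 2GMr/d³
   = 2 × (6.674 × 10⁻¹¹) × (2.78 × 10³⁰) × (265) / (1.01 × 10⁵)³
   = 9.54 × 10⁷ m/s²

9.54 × 10⁷ m/s²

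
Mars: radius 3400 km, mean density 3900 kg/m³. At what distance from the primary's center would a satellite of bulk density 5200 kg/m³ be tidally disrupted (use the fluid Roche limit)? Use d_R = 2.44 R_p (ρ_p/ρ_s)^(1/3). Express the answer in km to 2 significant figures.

d_R = 2.44 × 3400 km × (3900/5200)^(1/3)
    = 7500 km

7500 km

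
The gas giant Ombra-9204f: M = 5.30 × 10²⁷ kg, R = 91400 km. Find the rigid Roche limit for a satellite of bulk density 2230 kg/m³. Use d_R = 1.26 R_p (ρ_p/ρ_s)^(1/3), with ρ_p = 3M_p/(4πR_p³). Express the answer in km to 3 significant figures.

1.04 × 10⁵ km

ρ_p = 3M_p/(4πR_p³) = 3 × (5.30 × 10²⁷) / (4π × (9.14 × 10⁷ m)³) = 1660 kg/m³
d_R = 1.26 × 91400 km × (1660/2230)^(1/3)
    = 1.04 × 10⁵ km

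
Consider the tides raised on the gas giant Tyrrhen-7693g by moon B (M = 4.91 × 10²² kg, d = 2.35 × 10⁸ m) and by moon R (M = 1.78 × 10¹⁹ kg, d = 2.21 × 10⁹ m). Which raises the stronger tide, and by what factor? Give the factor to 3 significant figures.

The tide-raising term goes as M/d³ (the gradient of a 1/d² field).
Moon B: (4.91 × 10²²) / (2.35 × 10⁸)³ = 3.783 × 10⁻³
Moon R: (1.78 × 10¹⁹) / (2.21 × 10⁹)³ = 1.649 × 10⁻⁹
Ratio (larger/smaller) = 2.29 × 10⁶

Moon B, by a factor of ≈ 2.29 × 10⁶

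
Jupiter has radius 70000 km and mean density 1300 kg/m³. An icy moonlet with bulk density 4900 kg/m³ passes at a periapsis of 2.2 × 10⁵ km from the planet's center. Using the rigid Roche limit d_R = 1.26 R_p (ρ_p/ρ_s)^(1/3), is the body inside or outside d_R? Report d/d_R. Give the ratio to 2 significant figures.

outside; d/d_R ≈ 3.9

d_R = 1.26 × (70000 km) × (1300/4900)^(1/3) = 56670 km
d/d_R = (2.2 × 10⁵) / (56670) = 3.9
Since d/d_R > 1, the body is outside the Roche limit.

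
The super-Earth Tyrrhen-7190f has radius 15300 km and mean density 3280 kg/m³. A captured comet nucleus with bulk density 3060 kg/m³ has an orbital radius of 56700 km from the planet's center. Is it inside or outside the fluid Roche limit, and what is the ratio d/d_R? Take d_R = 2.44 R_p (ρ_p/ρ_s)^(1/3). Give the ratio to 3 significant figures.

outside; d/d_R ≈ 1.48

d_R = 2.44 × (15300 km) × (3280/3060)^(1/3) = 38210 km
d/d_R = (56700) / (38210) = 1.48
Since d/d_R > 1, the body is outside the Roche limit.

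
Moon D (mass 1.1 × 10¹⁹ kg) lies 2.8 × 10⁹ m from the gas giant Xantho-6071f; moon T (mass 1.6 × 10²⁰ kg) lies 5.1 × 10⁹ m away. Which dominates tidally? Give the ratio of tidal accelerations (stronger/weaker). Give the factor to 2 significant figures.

Tidal stretch scales as M/d³; compute that for each body.
Moon D: (1.1 × 10¹⁹) / (2.8 × 10⁹)³ = 5.011 × 10⁻¹⁰
Moon T: (1.6 × 10²⁰) / (5.1 × 10⁹)³ = 1.206 × 10⁻⁹
Ratio (larger/smaller) = 2.4

Moon T, by a factor of ≈ 2.4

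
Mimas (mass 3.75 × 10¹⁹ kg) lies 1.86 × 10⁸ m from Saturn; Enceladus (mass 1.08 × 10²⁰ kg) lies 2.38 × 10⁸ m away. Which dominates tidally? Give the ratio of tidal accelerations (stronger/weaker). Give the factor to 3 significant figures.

Enceladus, by a factor of ≈ 1.37

Tidal acceleration ∝ M/d³, so compare M/d³ for each.
Mimas: (3.75 × 10¹⁹) / (1.86 × 10⁸)³ = 5.828 × 10⁻⁶
Enceladus: (1.08 × 10²⁰) / (2.38 × 10⁸)³ = 8.011 × 10⁻⁶
Ratio (larger/smaller) = 1.37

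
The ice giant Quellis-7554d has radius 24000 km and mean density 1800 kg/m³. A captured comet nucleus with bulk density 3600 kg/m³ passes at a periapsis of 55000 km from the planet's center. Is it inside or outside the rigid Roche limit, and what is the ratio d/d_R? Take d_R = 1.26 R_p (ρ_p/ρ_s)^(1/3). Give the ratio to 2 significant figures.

outside; d/d_R ≈ 2.3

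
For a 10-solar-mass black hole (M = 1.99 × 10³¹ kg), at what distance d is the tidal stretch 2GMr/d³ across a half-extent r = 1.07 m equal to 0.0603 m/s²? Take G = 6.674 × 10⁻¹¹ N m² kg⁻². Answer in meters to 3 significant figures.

3.61 × 10⁷ m

2GMr/d³ = a_tidal  ⇒  d = (2GMr / a_tidal)^(1/3)
d = (2 × 6.674×10⁻¹¹ × (1.99 × 10³¹) × (1.07) / (0.0603))^(1/3)
  = 3.61 × 10⁷ m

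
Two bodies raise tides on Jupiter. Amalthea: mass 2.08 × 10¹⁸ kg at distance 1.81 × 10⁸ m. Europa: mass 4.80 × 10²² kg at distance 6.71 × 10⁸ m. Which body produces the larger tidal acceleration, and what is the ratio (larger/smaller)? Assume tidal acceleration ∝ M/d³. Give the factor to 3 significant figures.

The tide-raising term goes as M/d³ (the gradient of a 1/d² field).
Amalthea: (2.08 × 10¹⁸) / (1.81 × 10⁸)³ = 3.508 × 10⁻⁷
Europa: (4.80 × 10²²) / (6.71 × 10⁸)³ = 1.589 × 10⁻⁴
Ratio (larger/smaller) = 453

Europa, by a factor of ≈ 453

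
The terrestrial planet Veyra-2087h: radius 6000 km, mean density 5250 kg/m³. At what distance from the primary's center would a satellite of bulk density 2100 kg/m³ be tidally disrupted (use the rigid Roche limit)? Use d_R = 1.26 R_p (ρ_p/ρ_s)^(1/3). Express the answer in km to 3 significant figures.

10300 km

d_R = 1.26 × 6000 km × (5250/2100)^(1/3)
    = 10300 km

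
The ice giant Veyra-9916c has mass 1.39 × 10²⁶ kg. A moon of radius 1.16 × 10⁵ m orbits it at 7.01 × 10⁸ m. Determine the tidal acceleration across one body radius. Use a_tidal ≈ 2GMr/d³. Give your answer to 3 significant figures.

a_tidal = 2GMr/d³
        = 2 × (6.674 × 10⁻¹¹) × (1.39 × 10²⁶) × (1.16 × 10⁵) / (7.01 × 10⁸)³
        = 6.25 × 10⁻⁶ m/s²

6.25 × 10⁻⁶ m/s²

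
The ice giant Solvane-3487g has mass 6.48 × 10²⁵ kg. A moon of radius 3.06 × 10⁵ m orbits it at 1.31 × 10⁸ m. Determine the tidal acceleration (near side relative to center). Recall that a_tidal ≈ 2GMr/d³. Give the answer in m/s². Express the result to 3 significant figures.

Δg = 2GMr/d³
   = 2 × (6.674 × 10⁻¹¹) × (6.48 × 10²⁵) × (3.06 × 10⁵) / (1.31 × 10⁸)³
   = 1.18 × 10⁻³ m/s²

1.18 × 10⁻³ m/s²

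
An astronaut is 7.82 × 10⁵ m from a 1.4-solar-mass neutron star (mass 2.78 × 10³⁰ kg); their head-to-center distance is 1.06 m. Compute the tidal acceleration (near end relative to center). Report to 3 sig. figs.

8.23 × 10² m/s²

Differencing GM/(d−r)² and GM/d² to first order in r/d gives 2GMr/d³.
Δa = 2GMr/d³
   = 2 × (6.674 × 10⁻¹¹) × (2.78 × 10³⁰) × (1.06) / (7.82 × 10⁵)³
   = 8.23 × 10² m/s²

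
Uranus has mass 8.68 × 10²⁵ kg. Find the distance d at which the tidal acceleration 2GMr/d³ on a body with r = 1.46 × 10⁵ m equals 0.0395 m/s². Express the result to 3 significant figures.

2GMr/d³ = a_tidal  ⇒  d = (2GMr / a_tidal)^(1/3)
d = (2 × 6.674×10⁻¹¹ × (8.68 × 10²⁵) × (1.46 × 10⁵) / (0.0395))^(1/3)
  = 3.50 × 10⁷ m

3.50 × 10⁷ m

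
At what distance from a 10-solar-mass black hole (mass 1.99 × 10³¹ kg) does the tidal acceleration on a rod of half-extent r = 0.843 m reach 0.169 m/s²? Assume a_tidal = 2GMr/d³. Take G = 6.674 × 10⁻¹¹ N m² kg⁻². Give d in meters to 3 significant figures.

2GMr/d³ = a_tidal  ⇒  d = (2GMr / a_tidal)^(1/3)
d = (2 × 6.674×10⁻¹¹ × (1.99 × 10³¹) × (0.843) / (0.169))^(1/3)
  = 2.37 × 10⁷ m

2.37 × 10⁷ m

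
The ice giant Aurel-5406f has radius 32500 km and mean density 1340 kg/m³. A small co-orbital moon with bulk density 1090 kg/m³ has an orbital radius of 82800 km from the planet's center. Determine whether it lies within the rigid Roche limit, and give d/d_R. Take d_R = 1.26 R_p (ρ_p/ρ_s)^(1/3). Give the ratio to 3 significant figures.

outside; d/d_R ≈ 1.89

d_R = 1.26 × (32500 km) × (1340/1090)^(1/3) = 43870 km
d/d_R = (82800) / (43870) = 1.89
Since d/d_R > 1, the body is outside the Roche limit.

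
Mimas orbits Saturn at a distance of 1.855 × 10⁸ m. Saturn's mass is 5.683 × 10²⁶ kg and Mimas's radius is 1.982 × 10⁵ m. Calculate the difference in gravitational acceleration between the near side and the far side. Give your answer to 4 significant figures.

Near-to-far spans 2r, so the tidal difference is twice the near-to-center value: 4GMr/d³.
Δg = 4GMr/d³
   = 4 × (6.674 × 10⁻¹¹) × (5.683 × 10²⁶) × (1.982 × 10⁵) / (1.855 × 10⁸)³
   = 4.711 × 10⁻³ m/s²

4.711 × 10⁻³ m/s²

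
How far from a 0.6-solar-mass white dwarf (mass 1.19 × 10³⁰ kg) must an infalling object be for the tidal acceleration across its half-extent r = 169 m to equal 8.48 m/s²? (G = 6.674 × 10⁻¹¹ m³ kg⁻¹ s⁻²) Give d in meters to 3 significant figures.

2GMr/d³ = a_tidal  ⇒  d = (2GMr / a_tidal)^(1/3)
d = (2 × 6.674×10⁻¹¹ × (1.19 × 10³⁰) × (169) / (8.48))^(1/3)
  = 1.47 × 10⁷ m

1.47 × 10⁷ m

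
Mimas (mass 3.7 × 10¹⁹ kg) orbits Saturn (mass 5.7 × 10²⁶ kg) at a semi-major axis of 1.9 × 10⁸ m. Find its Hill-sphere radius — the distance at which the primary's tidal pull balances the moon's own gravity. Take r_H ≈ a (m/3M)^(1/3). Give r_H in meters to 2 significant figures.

r_H ≈ a (m/3M)^(1/3)
    = (1.9 × 10⁸) × (3.7 × 10¹⁹ / (3 × 5.7 × 10²⁶))^(1/3)
    = 5.3 × 10⁵ m

5.3 × 10⁵ m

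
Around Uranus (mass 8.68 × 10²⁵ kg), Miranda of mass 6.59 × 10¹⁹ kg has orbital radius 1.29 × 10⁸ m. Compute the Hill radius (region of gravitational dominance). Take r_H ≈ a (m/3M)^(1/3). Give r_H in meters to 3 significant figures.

r_H ≈ a (m/3M)^(1/3)
    = (1.29 × 10⁸) × (6.59 × 10¹⁹ / (3 × 8.68 × 10²⁵))^(1/3)
    = 8.16 × 10⁵ m

8.16 × 10⁵ m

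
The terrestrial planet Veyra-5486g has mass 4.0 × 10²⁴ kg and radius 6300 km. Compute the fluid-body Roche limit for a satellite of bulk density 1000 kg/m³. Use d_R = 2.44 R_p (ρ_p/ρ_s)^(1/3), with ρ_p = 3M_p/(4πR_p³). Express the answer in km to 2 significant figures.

ρ_p = 3M_p/(4πR_p³) = 3 × (4.0 × 10²⁴) / (4π × (6.3 × 10⁶ m)³) = 3800 kg/m³
d_R = 2.44 × 6300 km × (3800/1000)^(1/3)
    = 24000 km

24000 km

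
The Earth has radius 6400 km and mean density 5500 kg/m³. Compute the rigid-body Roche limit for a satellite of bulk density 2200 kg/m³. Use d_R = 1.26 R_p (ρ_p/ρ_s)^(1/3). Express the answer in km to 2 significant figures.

11000 km

d_R = 1.26 × 6400 km × (5500/2200)^(1/3)
    = 11000 km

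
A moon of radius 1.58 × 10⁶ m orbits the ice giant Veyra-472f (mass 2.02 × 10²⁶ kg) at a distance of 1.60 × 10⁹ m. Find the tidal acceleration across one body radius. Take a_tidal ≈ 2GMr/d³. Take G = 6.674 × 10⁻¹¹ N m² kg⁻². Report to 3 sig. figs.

Δa = 2GMr/d³
   = 2 × (6.674 × 10⁻¹¹) × (2.02 × 10²⁶) × (1.58 × 10⁶) / (1.60 × 10⁹)³
   = 1.04 × 10⁻⁵ m/s²

1.04 × 10⁻⁵ m/s²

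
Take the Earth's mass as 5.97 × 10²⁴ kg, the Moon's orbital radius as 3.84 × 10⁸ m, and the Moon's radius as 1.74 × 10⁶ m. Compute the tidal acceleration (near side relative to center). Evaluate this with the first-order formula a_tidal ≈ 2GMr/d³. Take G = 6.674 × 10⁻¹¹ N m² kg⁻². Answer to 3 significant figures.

Δg = 2GMr/d³
   = 2 × (6.674 × 10⁻¹¹) × (5.97 × 10²⁴) × (1.74 × 10⁶) / (3.84 × 10⁸)³
   = 2.45 × 10⁻⁵ m/s²

2.45 × 10⁻⁵ m/s²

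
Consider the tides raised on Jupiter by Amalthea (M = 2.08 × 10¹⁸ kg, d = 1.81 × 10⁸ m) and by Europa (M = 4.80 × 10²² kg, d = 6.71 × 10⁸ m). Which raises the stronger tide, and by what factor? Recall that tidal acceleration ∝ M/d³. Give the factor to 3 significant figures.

Europa, by a factor of ≈ 453

Compare M/d³ for the two perturbers:
Amalthea: (2.08 × 10¹⁸) / (1.81 × 10⁸)³ = 3.508 × 10⁻⁷
Europa: (4.80 × 10²²) / (6.71 × 10⁸)³ = 1.589 × 10⁻⁴
Ratio (larger/smaller) = 453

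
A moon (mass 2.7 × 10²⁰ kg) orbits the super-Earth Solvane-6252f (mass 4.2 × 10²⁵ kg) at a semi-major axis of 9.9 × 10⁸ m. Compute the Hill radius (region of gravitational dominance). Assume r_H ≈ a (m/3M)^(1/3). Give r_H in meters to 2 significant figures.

r_H ≈ a (m/3M)^(1/3)
    = (9.9 × 10⁸) × (2.7 × 10²⁰ / (3 × 4.2 × 10²⁵))^(1/3)
    = 1.3 × 10⁷ m

1.3 × 10⁷ m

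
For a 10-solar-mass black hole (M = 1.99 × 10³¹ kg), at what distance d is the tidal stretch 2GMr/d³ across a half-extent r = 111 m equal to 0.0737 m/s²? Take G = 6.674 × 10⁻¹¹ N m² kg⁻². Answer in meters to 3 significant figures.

2GMr/d³ = a_tidal  ⇒  d = (2GMr / a_tidal)^(1/3)
d = (2 × 6.674×10⁻¹¹ × (1.99 × 10³¹) × (111) / (0.0737))^(1/3)
  = 1.59 × 10⁸ m

1.59 × 10⁸ m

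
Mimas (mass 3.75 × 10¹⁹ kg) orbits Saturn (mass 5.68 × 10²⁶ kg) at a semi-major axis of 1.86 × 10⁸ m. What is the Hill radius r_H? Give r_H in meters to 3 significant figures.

5.21 × 10⁵ m

r_H ≈ a (m/3M)^(1/3)
    = (1.86 × 10⁸) × (3.75 × 10¹⁹ / (3 × 5.68 × 10²⁶))^(1/3)
    = 5.21 × 10⁵ m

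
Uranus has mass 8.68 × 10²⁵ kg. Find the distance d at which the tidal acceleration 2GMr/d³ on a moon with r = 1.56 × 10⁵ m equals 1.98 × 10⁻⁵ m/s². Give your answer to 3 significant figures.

4.50 × 10⁸ m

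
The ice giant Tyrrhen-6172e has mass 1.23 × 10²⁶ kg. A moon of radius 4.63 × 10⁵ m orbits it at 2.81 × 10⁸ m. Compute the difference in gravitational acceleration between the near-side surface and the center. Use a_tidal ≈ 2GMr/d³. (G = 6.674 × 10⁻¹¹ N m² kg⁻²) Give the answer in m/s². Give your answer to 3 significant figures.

3.43 × 10⁻⁴ m/s²

The tidal stretch is the gradient of GM/d² times the body's extent r, hence the 1/d³ dependence.
Δa = 2GMr/d³
   = 2 × (6.674 × 10⁻¹¹) × (1.23 × 10²⁶) × (4.63 × 10⁵) / (2.81 × 10⁸)³
   = 3.43 × 10⁻⁴ m/s²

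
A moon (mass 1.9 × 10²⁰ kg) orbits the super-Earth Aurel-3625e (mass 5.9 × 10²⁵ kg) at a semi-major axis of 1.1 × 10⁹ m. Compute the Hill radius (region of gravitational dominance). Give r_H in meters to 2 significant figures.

1.1 × 10⁷ m

r_H ≈ a (m/3M)^(1/3)
    = (1.1 × 10⁹) × (1.9 × 10²⁰ / (3 × 5.9 × 10²⁵))^(1/3)
    = 1.1 × 10⁷ m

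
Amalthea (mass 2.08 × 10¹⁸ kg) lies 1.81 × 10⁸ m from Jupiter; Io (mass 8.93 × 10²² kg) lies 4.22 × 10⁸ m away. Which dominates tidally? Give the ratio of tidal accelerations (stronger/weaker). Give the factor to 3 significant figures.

Io, by a factor of ≈ 3390

Tidal stretch scales as M/d³; compute that for each body.
Amalthea: (2.08 × 10¹⁸) / (1.81 × 10⁸)³ = 3.508 × 10⁻⁷
Io: (8.93 × 10²²) / (4.22 × 10⁸)³ = 1.188 × 10⁻³
Ratio (larger/smaller) = 3390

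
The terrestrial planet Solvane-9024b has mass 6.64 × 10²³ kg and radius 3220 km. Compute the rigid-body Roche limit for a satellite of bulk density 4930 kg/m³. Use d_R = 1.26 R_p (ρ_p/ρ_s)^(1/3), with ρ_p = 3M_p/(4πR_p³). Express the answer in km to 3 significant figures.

ρ_p = 3M_p/(4πR_p³) = 3 × (6.64 × 10²³) / (4π × (3.22 × 10⁶ m)³) = 4750 kg/m³
d_R = 1.26 × 3220 km × (4750/4930)^(1/3)
    = 4010 km

4010 km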